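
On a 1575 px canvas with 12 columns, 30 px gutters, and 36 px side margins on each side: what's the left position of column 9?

1058 px

Subtract both margins: 1575 − 2·36 = 1503 px.
12 columns + 11 gutters: 12c + 11·30 = 1503.
12c = 1503 − 330 = 1173, so c = 97.75 px.
Each column+gutter stride is 127.75 px; 8 of them past the 36 px margin is 36 + 1022 = 1058 px.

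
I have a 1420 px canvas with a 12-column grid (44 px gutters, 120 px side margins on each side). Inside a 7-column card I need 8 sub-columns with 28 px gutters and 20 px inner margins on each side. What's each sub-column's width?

54.25 px

Outer content = 1420 − 2·120 = 1180 px.
1180 − 11·44 = 696; ÷12 gives c = 58 px.
7-column span = 7·58 + 6·44 = 670 px.
Inner content = 670 − 2·20 = 630 px.
8d + 7·28 = 630 → 8d = 434 → d = 54.25 px.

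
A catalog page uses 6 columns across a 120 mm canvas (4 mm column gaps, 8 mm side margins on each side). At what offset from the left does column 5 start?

Inside the margins: 120 − 16 = 104 mm.
6c + 5·4 = 104 → 6c = 84 → c = 14 mm.
Column 5 starts at margin + 4·(column + gutter) = 8 + 4·18 = 80 mm.

80 mm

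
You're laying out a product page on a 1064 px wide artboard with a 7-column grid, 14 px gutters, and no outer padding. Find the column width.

7c + 6·14 = 1064 → 7c = 980 → c = 140 px.

140 px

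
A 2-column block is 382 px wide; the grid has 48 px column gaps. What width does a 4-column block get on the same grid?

2 columns + 1 column gap: 2c + 1·48 = 382.
2c = 382 − 48 = 334, so c = 167 px.
4 columns plus 3 column gaps: 668 + 144 = 812 px.

812 px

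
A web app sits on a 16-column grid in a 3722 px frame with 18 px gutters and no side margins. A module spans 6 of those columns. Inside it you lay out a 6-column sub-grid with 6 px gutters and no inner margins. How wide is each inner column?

16 columns + 15 gutters: 16c + 15·18 = 3722.
16c = 3722 − 270 = 3452, so c = 215.75 px.
6 columns plus 5 gutters: 1294.5 + 90 = 1384.5 px.
Subtracting 5 gutters of 6 leaves 1354.5 for 6 columns, so d = 225.75 px.

225.75 px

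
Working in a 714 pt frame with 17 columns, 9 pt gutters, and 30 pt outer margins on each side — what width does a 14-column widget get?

537 pt

Subtract both margins: 714 − 2·30 = 654 pt.
654 − 16·9 = 510; ÷17 gives c = 30 pt.
14-column span = 14·30 + 13·9 = 537 pt.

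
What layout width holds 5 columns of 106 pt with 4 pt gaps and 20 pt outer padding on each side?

586 pt

Total width: 2·20 + 5·106 + 4·4 = 586 pt.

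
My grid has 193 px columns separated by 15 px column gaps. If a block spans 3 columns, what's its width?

609 px

3-column span = 3·193 + 2·15 = 609 px.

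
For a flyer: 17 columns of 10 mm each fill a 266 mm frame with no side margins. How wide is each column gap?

6 mm

17 columns take 17·10 = 170 mm; remaining 96 splits into 16 column gaps.
g = 96 / 16 = 6 mm.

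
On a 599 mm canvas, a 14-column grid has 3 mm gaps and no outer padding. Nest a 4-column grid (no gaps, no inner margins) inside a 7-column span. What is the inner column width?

74.5 mm

599 − 13·3 = 560; ÷14 gives c = 40 mm.
7 columns plus 6 gaps: 280 + 18 = 298 mm.
4d = 298 → d = 74.5 mm.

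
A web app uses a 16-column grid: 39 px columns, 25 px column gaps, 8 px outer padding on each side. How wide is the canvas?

Adding margins, columns and gutters: 16 + 624 + 375 = 1015 px.

1015 px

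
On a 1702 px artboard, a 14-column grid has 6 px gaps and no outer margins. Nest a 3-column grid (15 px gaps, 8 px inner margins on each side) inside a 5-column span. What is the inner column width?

Subtracting 13 gaps of 6 leaves 1624 for 14 columns, so c = 116 px.
5-column span = 5·116 + 4·6 = 604 px.
Inner content = 604 − 2·8 = 588 px.
Subtracting 2 gaps of 15 leaves 558 for 3 columns, so d = 186 px.

186 px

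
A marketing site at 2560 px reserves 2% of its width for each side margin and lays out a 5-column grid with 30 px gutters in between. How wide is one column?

Margins: 2% × 2560 = 51.2 px each, so content = 2560 − 102.4 = 2457.6 px.
5c + 4·30 = 2457.6 → 5c = 2337.6 → c = 467.52 px.

467.52 px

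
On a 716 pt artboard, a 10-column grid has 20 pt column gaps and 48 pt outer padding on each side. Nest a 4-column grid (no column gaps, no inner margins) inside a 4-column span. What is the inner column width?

59 pt

Inside the margins: 716 − 96 = 620 pt.
Subtracting 9 column gaps of 20 leaves 440 for 10 columns, so c = 44 pt.
4-column span = 4·44 + 3·20 = 236 pt.
236 / 4 = 59 pt per column.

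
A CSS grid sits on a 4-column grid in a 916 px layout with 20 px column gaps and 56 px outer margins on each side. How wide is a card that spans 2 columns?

392 px

Content width = 916 − 2·56 = 804 px.
804 − 3·20 = 744; ÷4 gives c = 186 px.
2 columns plus 1 column gap: 372 + 20 = 392 px.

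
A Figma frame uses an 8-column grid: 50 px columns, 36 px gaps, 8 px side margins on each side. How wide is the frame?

Total width: 2·8 + 8·50 + 7·36 = 668 px.

668 px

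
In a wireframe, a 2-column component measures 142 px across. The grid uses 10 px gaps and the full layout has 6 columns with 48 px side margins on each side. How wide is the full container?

142 − 1·10 = 132; ÷2 gives c = 66 px.
Adding margins, columns and gutters: 96 + 396 + 50 = 542 px.

542 px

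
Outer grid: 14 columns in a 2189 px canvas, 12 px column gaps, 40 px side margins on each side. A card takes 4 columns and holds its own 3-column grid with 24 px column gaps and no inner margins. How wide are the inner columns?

182 px

Inside the margins: 2189 − 80 = 2109 px.
14c + 13·12 = 2109 → 14c = 1953 → c = 139.5 px.
Span of 4: 4·139.5 + 3·12 = 558 + 36 = 594 px.
3 columns + 2 column gaps: 3d + 2·24 = 594.
3d = 594 − 48 = 546, so d = 182 px.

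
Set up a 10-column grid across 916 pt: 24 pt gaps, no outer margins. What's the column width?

10c + 9·24 = 916 → 10c = 700 → c = 70 pt.

70 pt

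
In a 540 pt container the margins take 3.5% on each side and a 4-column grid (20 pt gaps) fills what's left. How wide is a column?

Margins: 3.5% × 540 = 18.9 pt each, so content = 540 − 37.8 = 502.2 pt.
4 columns + 3 gaps: 4c + 3·20 = 502.2.
4c = 502.2 − 60 = 442.2, so c = 110.55 pt.

110.55 pt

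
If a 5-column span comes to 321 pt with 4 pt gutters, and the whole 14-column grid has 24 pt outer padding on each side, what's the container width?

321 − 4·4 = 305; ÷5 gives c = 61 pt.
Container = 2·24 + 14·61 + 13·4 = 48 + 854 + 52 = 954 pt.

954 pt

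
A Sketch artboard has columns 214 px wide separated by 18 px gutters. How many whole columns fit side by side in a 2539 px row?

Each extra column adds 214 + 18 = 232 px.
(2539 + 18) / 232 = 11.02, so 11 columns fit.

11 columns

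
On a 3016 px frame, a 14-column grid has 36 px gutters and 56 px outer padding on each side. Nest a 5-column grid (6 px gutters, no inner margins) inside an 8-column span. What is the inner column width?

Inside the margins: 3016 − 112 = 2904 px.
14 columns + 13 gutters: 14c + 13·36 = 2904.
14c = 2904 − 468 = 2436, so c = 174 px.
8 columns plus 7 gutters: 1392 + 252 = 1644 px.
5d + 4·6 = 1644 → 5d = 1620 → d = 324 px.

324 px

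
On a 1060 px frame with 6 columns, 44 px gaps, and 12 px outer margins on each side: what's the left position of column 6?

912 px

Subtract both margins: 1060 − 2·12 = 1036 px.
6c + 5·44 = 1036 → 6c = 816 → c = 136 px.
Each column+gutter stride is 180 px; 5 of them past the 12 px margin is 12 + 900 = 912 px.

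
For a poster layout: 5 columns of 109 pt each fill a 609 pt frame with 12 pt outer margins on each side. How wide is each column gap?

10 pt

Content width = 609 − 2·12 = 585 pt.
Columns use 545 pt, leaving 40 pt across 4 column gaps = 10 pt each.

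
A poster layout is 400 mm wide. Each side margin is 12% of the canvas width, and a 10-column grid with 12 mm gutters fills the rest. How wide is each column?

Each margin = 12% of 400 = 48 mm; content = 400 − 2·48 = 304 mm.
Subtracting 9 gutters of 12 leaves 196 for 10 columns, so c = 19.6 mm.

19.6 mm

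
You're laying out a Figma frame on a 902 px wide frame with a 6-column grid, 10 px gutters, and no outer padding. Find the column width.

142 px

902 − 5·10 = 852; ÷6 gives c = 142 px.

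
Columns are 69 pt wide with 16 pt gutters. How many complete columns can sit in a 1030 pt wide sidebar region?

12 columns: 12·69 + 11·16 = 1004 pt ≤ 1030.
13 columns: 1089 pt > 1030. So 12.

12 columns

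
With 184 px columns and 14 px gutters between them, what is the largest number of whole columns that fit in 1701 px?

8 columns: 8·184 + 7·14 = 1570 px ≤ 1701.
9 columns: 1768 px > 1701. So 8.

8 columns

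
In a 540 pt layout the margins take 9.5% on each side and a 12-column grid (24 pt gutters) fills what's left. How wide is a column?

14.45 pt

540 × (1 − 2·9.5%) = 540 × 81% = 437.4 pt for the columns.
Subtracting 11 gutters of 24 leaves 173.4 for 12 columns, so c = 14.45 pt.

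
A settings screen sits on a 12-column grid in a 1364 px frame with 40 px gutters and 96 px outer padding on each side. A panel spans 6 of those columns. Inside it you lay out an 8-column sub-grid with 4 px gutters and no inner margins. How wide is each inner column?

Inside the margins: 1364 − 192 = 1172 px.
1172 − 11·40 = 732; ÷12 gives c = 61 px.
6-column span = 6·61 + 5·40 = 566 px.
8 columns + 7 gutters: 8d + 7·4 = 566.
8d = 566 − 28 = 538, so d = 67.25 px.

67.25 px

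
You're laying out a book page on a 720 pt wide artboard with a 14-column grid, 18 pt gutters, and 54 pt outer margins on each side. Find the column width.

Inside the margins: 720 − 108 = 612 pt.
14 columns + 13 gutters: 14c + 13·18 = 612.
14c = 612 − 234 = 378, so c = 27 pt.

27 pt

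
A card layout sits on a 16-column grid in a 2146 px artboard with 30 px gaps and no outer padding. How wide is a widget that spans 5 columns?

650 px

16 columns + 15 gaps: 16c + 15·30 = 2146.
16c = 2146 − 450 = 1696, so c = 106 px.
Span of 5: 5·106 + 4·30 = 530 + 120 = 650 px.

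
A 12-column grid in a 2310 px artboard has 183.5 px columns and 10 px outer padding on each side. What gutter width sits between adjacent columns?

Inside the margins: 2310 − 20 = 2290 px.
Columns use 2202 px, leaving 88 px across 11 gutters = 8 px each.

8 px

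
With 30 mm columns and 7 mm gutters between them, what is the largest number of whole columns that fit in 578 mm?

15 columns

15 columns: 15·30 + 14·7 = 548 mm ≤ 578.
16 columns: 585 mm > 578. So 15.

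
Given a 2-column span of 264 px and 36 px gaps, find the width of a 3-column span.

264 − 1·36 = 228; ÷2 gives c = 114 px.
3 columns plus 2 gaps: 342 + 72 = 414 px.

414 px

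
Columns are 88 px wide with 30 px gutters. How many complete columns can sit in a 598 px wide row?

k columns need k·88 + (k−1)·30 = k·118 − 30.
k·118 − 30 ≤ 598 → k ≤ 628 / 118 ≈ 5.32, so k = 5.

5 columns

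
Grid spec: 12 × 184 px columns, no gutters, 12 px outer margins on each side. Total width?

2232 px

Summing: 24 + 2208 = 2232 px.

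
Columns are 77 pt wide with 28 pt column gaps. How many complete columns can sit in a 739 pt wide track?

Each extra column adds 77 + 28 = 105 pt.
(739 + 28) / 105 = 7.30, so 7 columns fit.

7 columns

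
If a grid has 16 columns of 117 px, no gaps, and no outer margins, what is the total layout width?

1872 px

Summing: 1872 = 1872 px.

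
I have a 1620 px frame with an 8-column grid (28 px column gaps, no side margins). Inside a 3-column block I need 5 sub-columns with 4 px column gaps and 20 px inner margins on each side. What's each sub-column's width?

106.8 px

8c + 7·28 = 1620 → 8c = 1424 → c = 178 px.
3 columns plus 2 column gaps: 534 + 56 = 590 px.
Inner content = 590 − 2·20 = 550 px.
5 columns + 4 column gaps: 5d + 4·4 = 550.
5d = 550 − 16 = 534, so d = 106.8 px.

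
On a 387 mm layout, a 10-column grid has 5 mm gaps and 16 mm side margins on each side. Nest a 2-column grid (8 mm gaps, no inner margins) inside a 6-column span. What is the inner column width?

Outer content = 387 − 2·16 = 355 mm.
10 columns + 9 gaps: 10c + 9·5 = 355.
10c = 355 − 45 = 310, so c = 31 mm.
Span of 6: 6·31 + 5·5 = 186 + 25 = 211 mm.
211 − 1·8 = 203; ÷2 gives d = 101.5 mm.

101.5 mm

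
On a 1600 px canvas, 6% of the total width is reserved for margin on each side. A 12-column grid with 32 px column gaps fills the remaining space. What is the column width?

Each margin = 6% of 1600 = 96 px; content = 1600 − 2·96 = 1408 px.
Subtracting 11 column gaps of 32 leaves 1056 for 12 columns, so c = 88 px.

88 px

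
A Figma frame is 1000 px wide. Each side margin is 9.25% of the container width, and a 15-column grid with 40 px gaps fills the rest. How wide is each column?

17 px

1000 × (1 − 2·9.25%) = 1000 × 81.5% = 815 px for the columns.
Subtracting 14 gaps of 40 leaves 255 for 15 columns, so c = 17 px.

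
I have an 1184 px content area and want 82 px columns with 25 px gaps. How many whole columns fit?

k columns need k·82 + (k−1)·25 = k·107 − 25.
k·107 − 25 ≤ 1184 → k ≤ 1209 / 107 ≈ 11.30, so k = 11.

11 columns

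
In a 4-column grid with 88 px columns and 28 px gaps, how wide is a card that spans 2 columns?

2-column span = 2·88 + 1·28 = 204 px.

204 px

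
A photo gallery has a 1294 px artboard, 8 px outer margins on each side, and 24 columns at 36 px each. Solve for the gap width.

Inside the margins: 1294 − 16 = 1278 px.
Columns use 864 px, leaving 414 px across 23 gaps = 18 px each.

18 px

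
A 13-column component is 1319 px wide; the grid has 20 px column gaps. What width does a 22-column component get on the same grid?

2246 px

13 columns + 12 column gaps: 13c + 12·20 = 1319.
13c = 1319 − 240 = 1079, so c = 83 px.
22-column span = 22·83 + 21·20 = 2246 px.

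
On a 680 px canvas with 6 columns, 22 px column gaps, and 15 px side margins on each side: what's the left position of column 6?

Subtract both margins: 680 − 2·15 = 650 px.
6 columns + 5 column gaps: 6c + 5·22 = 650.
6c = 650 − 110 = 540, so c = 90 px.
Each column+gutter stride is 112 px; 5 of them past the 15 px margin is 15 + 560 = 575 px.

575 px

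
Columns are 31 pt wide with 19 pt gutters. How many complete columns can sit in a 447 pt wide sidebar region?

9 columns

9 columns: 9·31 + 8·19 = 431 pt ≤ 447.
10 columns: 481 pt > 447. So 9.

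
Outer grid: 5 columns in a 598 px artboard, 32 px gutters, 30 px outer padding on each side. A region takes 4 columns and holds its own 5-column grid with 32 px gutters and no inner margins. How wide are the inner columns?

59.2 px

Inside the margins: 598 − 60 = 538 px.
5c + 4·32 = 538 → 5c = 410 → c = 82 px.
4 columns plus 3 gutters: 328 + 96 = 424 px.
424 − 4·32 = 296; ÷5 gives d = 59.2 px.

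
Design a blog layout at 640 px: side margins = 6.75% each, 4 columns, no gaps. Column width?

138.4 px

Margins: 6.75% × 640 = 43.2 px each, so content = 640 − 86.4 = 553.6 px.
4c = 553.6 → c = 138.4 px.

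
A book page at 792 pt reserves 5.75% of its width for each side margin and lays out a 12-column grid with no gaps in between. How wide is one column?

58.41 pt

792 × (1 − 2·5.75%) = 792 × 88.5% = 700.92 pt for the columns.
With no gaps, each column is 700.92/12 = 58.41 pt.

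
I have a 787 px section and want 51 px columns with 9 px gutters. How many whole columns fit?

13 columns: 13·51 + 12·9 = 771 px ≤ 787.
14 columns: 831 px > 787. So 13.

13 columns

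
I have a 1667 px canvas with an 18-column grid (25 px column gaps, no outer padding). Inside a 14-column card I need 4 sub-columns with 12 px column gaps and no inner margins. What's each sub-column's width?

18c + 17·25 = 1667 → 18c = 1242 → c = 69 px.
14 columns plus 13 column gaps: 966 + 325 = 1291 px.
Subtracting 3 column gaps of 12 leaves 1255 for 4 columns, so d = 313.75 px.

313.75 px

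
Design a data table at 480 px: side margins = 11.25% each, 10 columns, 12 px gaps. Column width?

Each margin = 11.25% of 480 = 54 px; content = 480 − 2·54 = 372 px.
372 − 9·12 = 264; ÷10 gives c = 26.4 px.

26.4 px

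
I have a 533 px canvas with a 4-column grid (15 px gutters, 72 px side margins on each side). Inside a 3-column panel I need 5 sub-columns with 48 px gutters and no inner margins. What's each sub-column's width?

19.2 px

Subtract both margins: 533 − 2·72 = 389 px.
4 columns + 3 gutters: 4c + 3·15 = 389.
4c = 389 − 45 = 344, so c = 86 px.
3-column span = 3·86 + 2·15 = 288 px.
5 columns + 4 gutters: 5d + 4·48 = 288.
5d = 288 − 192 = 96, so d = 19.2 px.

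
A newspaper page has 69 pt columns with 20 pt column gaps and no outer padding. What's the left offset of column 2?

89 pt

Each column+gutter stride is 89 pt; with no margin, 1 of them is 89 pt.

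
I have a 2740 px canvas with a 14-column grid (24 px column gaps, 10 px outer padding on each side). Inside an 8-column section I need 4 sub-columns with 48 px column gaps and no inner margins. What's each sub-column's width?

Outer content = 2740 − 2·10 = 2720 px.
Subtracting 13 column gaps of 24 leaves 2408 for 14 columns, so c = 172 px.
8-column span = 8·172 + 7·24 = 1544 px.
4d + 3·48 = 1544 → 4d = 1400 → d = 350 px.

350 px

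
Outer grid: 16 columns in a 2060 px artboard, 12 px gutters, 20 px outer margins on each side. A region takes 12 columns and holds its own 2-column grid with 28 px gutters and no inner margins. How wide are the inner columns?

Subtract both margins: 2060 − 2·20 = 2020 px.
16 columns + 15 gutters: 16c + 15·12 = 2020.
16c = 2020 − 180 = 1840, so c = 115 px.
Span of 12: 12·115 + 11·12 = 1380 + 132 = 1512 px.
1512 − 1·28 = 1484; ÷2 gives d = 742 px.

742 px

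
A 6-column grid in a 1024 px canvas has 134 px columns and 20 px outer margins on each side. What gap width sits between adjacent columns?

Inside the margins: 1024 − 40 = 984 px.
Columns use 804 px, leaving 180 px across 5 gaps = 36 px each.

36 px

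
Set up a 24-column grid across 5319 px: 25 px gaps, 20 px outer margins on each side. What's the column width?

Content width = 5319 − 2·20 = 5279 px.
Subtracting 23 gaps of 25 leaves 4704 for 24 columns, so c = 196 px.

196 px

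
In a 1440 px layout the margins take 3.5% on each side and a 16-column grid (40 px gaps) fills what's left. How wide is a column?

Margins: 3.5% × 1440 = 50.4 px each, so content = 1440 − 100.8 = 1339.2 px.
1339.2 − 15·40 = 739.2; ÷16 gives c = 46.2 px.

46.2 px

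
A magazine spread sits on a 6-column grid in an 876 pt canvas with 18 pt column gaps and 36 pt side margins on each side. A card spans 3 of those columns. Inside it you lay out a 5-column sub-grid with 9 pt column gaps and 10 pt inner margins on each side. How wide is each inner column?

Take off 72 pt of margins, leaving 804 pt.
Subtracting 5 column gaps of 18 leaves 714 for 6 columns, so c = 119 pt.
3-column span = 3·119 + 2·18 = 393 pt.
Inner content = 393 − 2·10 = 373 pt.
5 columns + 4 column gaps: 5d + 4·9 = 373.
5d = 373 − 36 = 337, so d = 67.4 pt.

67.4 pt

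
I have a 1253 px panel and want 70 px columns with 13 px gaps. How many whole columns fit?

15 columns: 15·70 + 14·13 = 1232 px ≤ 1253.
16 columns: 1315 px > 1253. So 15.

15 columns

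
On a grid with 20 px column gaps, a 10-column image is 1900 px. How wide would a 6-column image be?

1132 px

Subtracting 9 column gaps of 20 leaves 1720 for 10 columns, so c = 172 px.
6-column span = 6·172 + 5·20 = 1132 px.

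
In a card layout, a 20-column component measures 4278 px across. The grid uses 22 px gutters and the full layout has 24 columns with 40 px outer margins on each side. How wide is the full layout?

20 columns + 19 gutters: 20c + 19·22 = 4278.
20c = 4278 − 418 = 3860, so c = 193 px.
Layout = 2·40 + 24·193 + 23·22 = 80 + 4632 + 506 = 5218 px.

5218 px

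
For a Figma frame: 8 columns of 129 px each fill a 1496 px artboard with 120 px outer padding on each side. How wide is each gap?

32 px

Subtract both margins: 1496 − 2·120 = 1256 px.
Columns use 1032 px, leaving 224 px across 7 gaps = 32 px each.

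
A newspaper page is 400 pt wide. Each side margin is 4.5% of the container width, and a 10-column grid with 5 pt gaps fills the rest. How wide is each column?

Margins: 4.5% × 400 = 18 pt each, so content = 400 − 36 = 364 pt.
10c + 9·5 = 364 → 10c = 319 → c = 31.9 pt.

31.9 pt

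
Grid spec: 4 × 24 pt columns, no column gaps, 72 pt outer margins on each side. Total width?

Artboard = 2·72 + 4·24 = 144 + 96 = 240 pt.

240 pt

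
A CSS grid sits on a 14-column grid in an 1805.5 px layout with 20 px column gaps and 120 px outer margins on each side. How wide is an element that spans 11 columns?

Inside the margins: 1805.5 − 240 = 1565.5 px.
Subtracting 13 column gaps of 20 leaves 1305.5 for 14 columns, so c = 93.25 px.
Span of 11: 11·93.25 + 10·20 = 1025.75 + 200 = 1225.75 px.

1225.75 px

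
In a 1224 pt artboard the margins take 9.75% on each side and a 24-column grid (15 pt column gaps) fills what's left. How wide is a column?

26.68 pt

1224 × (1 − 2·9.75%) = 1224 × 80.5% = 985.32 pt for the columns.
24c + 23·15 = 985.32 → 24c = 640.32 → c = 26.68 pt.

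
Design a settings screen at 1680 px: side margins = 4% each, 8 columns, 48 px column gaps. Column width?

Margins: 4% × 1680 = 67.2 px each, so content = 1680 − 134.4 = 1545.6 px.
8 columns + 7 column gaps: 8c + 7·48 = 1545.6.
8c = 1545.6 − 336 = 1209.6, so c = 151.2 px.

151.2 px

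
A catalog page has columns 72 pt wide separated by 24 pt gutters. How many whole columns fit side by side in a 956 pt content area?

k columns need k·72 + (k−1)·24 = k·96 − 24.
k·96 − 24 ≤ 956 → k ≤ 980 / 96 ≈ 10.21, so k = 10.

10 columns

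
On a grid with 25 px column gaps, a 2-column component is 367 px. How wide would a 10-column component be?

1935 px

Subtracting 1 column gap of 25 leaves 342 for 2 columns, so c = 171 px.
10 columns plus 9 column gaps: 1710 + 225 = 1935 px.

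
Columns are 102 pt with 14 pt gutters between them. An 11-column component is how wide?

11-column span = 11·102 + 10·14 = 1262 pt.

1262 pt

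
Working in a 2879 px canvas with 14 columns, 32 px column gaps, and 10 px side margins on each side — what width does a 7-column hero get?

1413.5 px

Subtract both margins: 2879 − 2·10 = 2859 px.
Subtracting 13 column gaps of 32 leaves 2443 for 14 columns, so c = 174.5 px.
7-column span = 7·174.5 + 6·32 = 1413.5 px.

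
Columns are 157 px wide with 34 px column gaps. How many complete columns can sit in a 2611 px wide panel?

13 columns

13 columns: 13·157 + 12·34 = 2449 px ≤ 2611.
14 columns: 2640 px > 2611. So 13.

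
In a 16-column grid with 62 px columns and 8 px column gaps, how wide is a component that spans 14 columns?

14-column span = 14·62 + 13·8 = 972 px.

972 px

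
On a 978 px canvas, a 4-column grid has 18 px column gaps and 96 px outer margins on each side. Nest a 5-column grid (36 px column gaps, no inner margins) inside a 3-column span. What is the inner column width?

Subtract both margins: 978 − 2·96 = 786 px.
4c + 3·18 = 786 → 4c = 732 → c = 183 px.
3-column span = 3·183 + 2·18 = 585 px.
5d + 4·36 = 585 → 5d = 441 → d = 88.2 px.

88.2 px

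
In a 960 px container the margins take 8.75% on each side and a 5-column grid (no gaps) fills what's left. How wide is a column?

960 × (1 − 2·8.75%) = 960 × 82.5% = 792 px for the columns.
792 / 5 = 158.4 px per column.

158.4 px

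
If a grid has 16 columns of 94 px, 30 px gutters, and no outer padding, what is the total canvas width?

1954 px

Total width: 16·94 + 15·30 = 1954 px.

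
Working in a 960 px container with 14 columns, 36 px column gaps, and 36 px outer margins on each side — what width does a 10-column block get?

624 px

Inside the margins: 960 − 72 = 888 px.
888 − 13·36 = 420; ÷14 gives c = 30 px.
10 columns plus 9 column gaps: 300 + 324 = 624 px.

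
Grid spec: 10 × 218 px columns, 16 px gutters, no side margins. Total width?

Frame = 10·218 + 9·16 = 2180 + 144 = 2324 px.

2324 px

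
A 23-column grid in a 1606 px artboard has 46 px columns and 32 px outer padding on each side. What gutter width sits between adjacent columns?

22 px

Take off 64 px of margins, leaving 1542 px.
Columns use 1058 px, leaving 484 px across 22 gutters = 22 px each.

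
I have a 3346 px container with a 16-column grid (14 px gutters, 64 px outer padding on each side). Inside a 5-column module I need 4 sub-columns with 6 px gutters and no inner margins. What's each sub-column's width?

244.5 px

Outer content = 3346 − 2·64 = 3218 px.
16 columns + 15 gutters: 16c + 15·14 = 3218.
16c = 3218 − 210 = 3008, so c = 188 px.
Span of 5: 5·188 + 4·14 = 940 + 56 = 996 px.
Subtracting 3 gutters of 6 leaves 978 for 4 columns, so d = 244.5 px.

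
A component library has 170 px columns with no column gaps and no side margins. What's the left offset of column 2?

No margin, so column 2 starts at 1·(column + gutter) = 1·170 = 170 px.

170 px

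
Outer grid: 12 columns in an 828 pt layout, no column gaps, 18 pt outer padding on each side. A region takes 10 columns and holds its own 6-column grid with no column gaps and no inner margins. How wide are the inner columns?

110 pt

Outer content = 828 − 2·18 = 792 pt.
With no column gaps, each column is 792/12 = 66 pt.
10-column span = 10·66 = 660 pt.
660 / 6 = 110 pt per column.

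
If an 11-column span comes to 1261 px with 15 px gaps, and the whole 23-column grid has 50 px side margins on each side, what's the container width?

Subtracting 10 gaps of 15 leaves 1111 for 11 columns, so c = 101 px.
Adding margins, columns and gutters: 100 + 2323 + 330 = 2753 px.

2753 px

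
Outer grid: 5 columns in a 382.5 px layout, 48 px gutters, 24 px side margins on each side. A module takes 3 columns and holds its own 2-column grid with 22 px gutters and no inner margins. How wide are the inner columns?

79.75 px

Outer content = 382.5 − 2·24 = 334.5 px.
334.5 − 4·48 = 142.5; ÷5 gives c = 28.5 px.
3 columns plus 2 gutters: 85.5 + 96 = 181.5 px.
2 columns + 1 gutter: 2d + 1·22 = 181.5.
2d = 181.5 − 22 = 159.5, so d = 79.75 px.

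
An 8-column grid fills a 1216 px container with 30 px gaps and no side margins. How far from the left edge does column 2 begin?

155.75 px

8 columns + 7 gaps: 8c + 7·30 = 1216.
8c = 1216 − 210 = 1006, so c = 125.75 px.
No margin, so column 2 starts at 1·(column + gutter) = 1·155.75 = 155.75 px.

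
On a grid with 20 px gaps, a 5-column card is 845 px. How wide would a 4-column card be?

672 px

845 − 4·20 = 765; ÷5 gives c = 153 px.
4-column span = 4·153 + 3·20 = 672 px.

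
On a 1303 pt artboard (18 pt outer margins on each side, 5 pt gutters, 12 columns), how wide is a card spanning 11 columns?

1161 pt

Content width = 1303 − 2·18 = 1267 pt.
Subtracting 11 gutters of 5 leaves 1212 for 12 columns, so c = 101 pt.
11-column span = 11·101 + 10·5 = 1161 pt.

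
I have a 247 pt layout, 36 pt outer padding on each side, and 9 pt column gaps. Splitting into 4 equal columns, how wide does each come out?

Inside the margins: 247 − 72 = 175 pt.
175 − 3·9 = 148; ÷4 gives c = 37 pt.

37 pt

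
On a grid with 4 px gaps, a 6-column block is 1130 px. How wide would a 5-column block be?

941 px

6c + 5·4 = 1130 → 6c = 1110 → c = 185 px.
5-column span = 5·185 + 4·4 = 941 px.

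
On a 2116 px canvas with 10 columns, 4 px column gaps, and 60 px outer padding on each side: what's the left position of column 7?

1260 px

Take off 120 px of margins, leaving 1996 px.
10 columns + 9 column gaps: 10c + 9·4 = 1996.
10c = 1996 − 36 = 1960, so c = 196 px.
Column 7 starts at margin + 6·(column + gutter) = 60 + 6·200 = 1260 px.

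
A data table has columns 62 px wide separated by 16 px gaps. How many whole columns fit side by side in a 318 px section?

4 columns

Each extra column adds 62 + 16 = 78 px.
(318 + 16) / 78 = 4.28, so 4 columns fit.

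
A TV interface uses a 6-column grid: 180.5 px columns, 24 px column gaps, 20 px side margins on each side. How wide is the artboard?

1243 px

Artboard = 2·20 + 6·180.5 + 5·24 = 40 + 1083 + 120 = 1243 px.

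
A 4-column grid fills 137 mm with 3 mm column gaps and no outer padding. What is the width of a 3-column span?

Subtracting 3 column gaps of 3 leaves 128 for 4 columns, so c = 32 mm.
Span of 3: 3·32 + 2·3 = 96 + 6 = 102 mm.

102 mm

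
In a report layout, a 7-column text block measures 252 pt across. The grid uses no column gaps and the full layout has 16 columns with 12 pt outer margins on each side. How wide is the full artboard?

600 pt

252 / 7 = 36 pt per column.
Summing: 24 + 576 = 600 pt.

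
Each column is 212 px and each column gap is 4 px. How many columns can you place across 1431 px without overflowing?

k columns need k·212 + (k−1)·4 = k·216 − 4.
k·216 − 4 ≤ 1431 → k ≤ 1435 / 216 ≈ 6.64, so k = 6.

6 columns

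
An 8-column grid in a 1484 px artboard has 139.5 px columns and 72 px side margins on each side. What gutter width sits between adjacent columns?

Inside the margins: 1484 − 144 = 1340 px.
Columns use 1116 px, leaving 224 px across 7 gutters = 32 px each.

32 px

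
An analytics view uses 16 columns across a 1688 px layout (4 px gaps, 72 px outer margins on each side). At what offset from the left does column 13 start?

Subtract both margins: 1688 − 2·72 = 1544 px.
1544 − 15·4 = 1484; ÷16 gives c = 92.75 px.
Each column+gutter stride is 96.75 px; 12 of them past the 72 px margin is 72 + 1161 = 1233 px.

1233 px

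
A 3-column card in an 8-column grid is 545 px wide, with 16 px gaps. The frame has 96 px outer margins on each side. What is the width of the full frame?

3 columns + 2 gaps: 3c + 2·16 = 545.
3c = 545 − 32 = 513, so c = 171 px.
Total width: 2·96 + 8·171 + 7·16 = 1672 px.

1672 px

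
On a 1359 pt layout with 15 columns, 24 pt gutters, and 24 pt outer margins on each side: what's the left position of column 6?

469 pt

Content = 1359 − 2·24 = 1311 pt.
15c + 14·24 = 1311 → 15c = 975 → c = 65 pt.
Column 6 starts at margin + 5·(column + gutter) = 24 + 5·89 = 469 pt.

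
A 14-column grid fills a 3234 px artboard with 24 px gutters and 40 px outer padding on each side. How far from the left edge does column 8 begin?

1629 px

Content = 3234 − 2·40 = 3154 px.
14 columns + 13 gutters: 14c + 13·24 = 3154.
14c = 3154 − 312 = 2842, so c = 203 px.
Column 8 starts at margin + 7·(column + gutter) = 40 + 7·227 = 1629 px.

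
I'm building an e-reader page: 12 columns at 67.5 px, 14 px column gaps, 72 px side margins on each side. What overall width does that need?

1108 px

Total width: 2·72 + 12·67.5 + 11·14 = 1108 px.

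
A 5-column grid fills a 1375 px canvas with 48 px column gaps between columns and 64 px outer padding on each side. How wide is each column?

211 px

Inside the margins: 1375 − 128 = 1247 px.
5c + 4·48 = 1247 → 5c = 1055 → c = 211 px.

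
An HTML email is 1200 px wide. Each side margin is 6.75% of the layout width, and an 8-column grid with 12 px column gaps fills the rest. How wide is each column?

Margins: 6.75% × 1200 = 81 px each, so content = 1200 − 162 = 1038 px.
8 columns + 7 column gaps: 8c + 7·12 = 1038.
8c = 1038 − 84 = 954, so c = 119.25 px.

119.25 px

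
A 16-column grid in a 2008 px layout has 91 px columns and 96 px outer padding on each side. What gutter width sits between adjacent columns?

Inside the margins: 2008 − 192 = 1816 px.
16 columns take 16·91 = 1456 px; remaining 360 splits into 15 gutters.
g = 360 / 15 = 24 px.

24 px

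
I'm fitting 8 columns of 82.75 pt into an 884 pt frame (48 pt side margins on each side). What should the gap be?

18 pt

Content width = 884 − 2·48 = 788 pt.
8·82.75 + 7g = 788 → 7g = 126 → g = 18 pt.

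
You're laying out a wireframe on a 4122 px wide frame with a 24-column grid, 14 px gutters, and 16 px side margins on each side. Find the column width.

157 px

Inside the margins: 4122 − 32 = 4090 px.
Subtracting 23 gutters of 14 leaves 3768 for 24 columns, so c = 157 px.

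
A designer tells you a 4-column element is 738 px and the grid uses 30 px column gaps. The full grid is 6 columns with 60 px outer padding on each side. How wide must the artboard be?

1242 px

Subtracting 3 column gaps of 30 leaves 648 for 4 columns, so c = 162 px.
Adding margins, columns and gutters: 120 + 972 + 150 = 1242 px.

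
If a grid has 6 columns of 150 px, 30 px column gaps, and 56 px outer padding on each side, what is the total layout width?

1162 px

Adding margins, columns and gutters: 112 + 900 + 150 = 1162 px.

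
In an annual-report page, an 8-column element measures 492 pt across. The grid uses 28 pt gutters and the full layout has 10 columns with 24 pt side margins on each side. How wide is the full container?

8 columns + 7 gutters: 8c + 7·28 = 492.
8c = 492 − 196 = 296, so c = 37 pt.
Total width: 2·24 + 10·37 + 9·28 = 670 pt.

670 pt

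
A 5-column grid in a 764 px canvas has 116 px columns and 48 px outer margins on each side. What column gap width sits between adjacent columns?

22 px

Content width = 764 − 2·48 = 668 px.
5·116 + 4g = 668 → 4g = 88 → g = 22 px.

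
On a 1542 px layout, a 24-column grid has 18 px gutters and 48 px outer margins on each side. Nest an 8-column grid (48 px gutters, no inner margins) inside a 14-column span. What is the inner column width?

62.5 px

Outer content = 1542 − 2·48 = 1446 px.
24c + 23·18 = 1446 → 24c = 1032 → c = 43 px.
14-column span = 14·43 + 13·18 = 836 px.
Subtracting 7 gutters of 48 leaves 500 for 8 columns, so d = 62.5 px.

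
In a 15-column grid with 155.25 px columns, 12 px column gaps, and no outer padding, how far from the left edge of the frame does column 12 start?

1839.75 px

Before column 12: 11 columns + 11 column gaps.
Offset = 11·(155.25 + 12) = 11·167.25 = 1839.75 px.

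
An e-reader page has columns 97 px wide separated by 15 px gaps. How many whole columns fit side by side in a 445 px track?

4 columns

k columns need k·97 + (k−1)·15 = k·112 − 15.
k·112 − 15 ≤ 445 → k ≤ 460 / 112 ≈ 4.11, so k = 4.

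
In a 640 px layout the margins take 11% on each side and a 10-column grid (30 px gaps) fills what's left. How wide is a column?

Margins: 11% × 640 = 70.4 px each, so content = 640 − 140.8 = 499.2 px.
10c + 9·30 = 499.2 → 10c = 229.2 → c = 22.92 px.

22.92 px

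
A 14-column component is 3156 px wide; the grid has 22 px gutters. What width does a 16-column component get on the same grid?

3610 px

3156 − 13·22 = 2870; ÷14 gives c = 205 px.
16 columns plus 15 gutters: 3280 + 330 = 3610 px.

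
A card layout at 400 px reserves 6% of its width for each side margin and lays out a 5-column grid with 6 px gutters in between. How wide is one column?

65.6 px

Each margin = 6% of 400 = 24 px; content = 400 − 2·24 = 352 px.
Subtracting 4 gutters of 6 leaves 328 for 5 columns, so c = 65.6 px.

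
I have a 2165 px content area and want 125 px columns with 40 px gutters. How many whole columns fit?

13 columns: 13·125 + 12·40 = 2105 px ≤ 2165.
14 columns: 2270 px > 2165. So 13.

13 columns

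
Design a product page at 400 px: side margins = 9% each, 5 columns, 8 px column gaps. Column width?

Each margin = 9% of 400 = 36 px; content = 400 − 2·36 = 328 px.
328 − 4·8 = 296; ÷5 gives c = 59.2 px.

59.2 px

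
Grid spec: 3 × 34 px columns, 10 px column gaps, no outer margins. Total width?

Artboard = 3·34 + 2·10 = 102 + 20 = 122 px.

122 px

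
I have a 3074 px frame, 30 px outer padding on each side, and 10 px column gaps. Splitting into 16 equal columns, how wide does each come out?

179 px

Subtract both margins: 3074 − 2·30 = 3014 px.
16c + 15·10 = 3014 → 16c = 2864 → c = 179 px.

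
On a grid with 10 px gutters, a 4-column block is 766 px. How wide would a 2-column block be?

378 px

4 columns + 3 gutters: 4c + 3·10 = 766.
4c = 766 − 30 = 736, so c = 184 px.
2-column span = 2·184 + 1·10 = 378 px.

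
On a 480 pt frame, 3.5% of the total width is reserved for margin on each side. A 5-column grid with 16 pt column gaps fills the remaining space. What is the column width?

76.48 pt

Margins: 3.5% × 480 = 16.8 pt each, so content = 480 − 33.6 = 446.4 pt.
5 columns + 4 column gaps: 5c + 4·16 = 446.4.
5c = 446.4 − 64 = 382.4, so c = 76.48 pt.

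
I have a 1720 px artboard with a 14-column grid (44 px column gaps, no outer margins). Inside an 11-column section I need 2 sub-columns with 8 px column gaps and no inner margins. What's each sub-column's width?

14 columns + 13 column gaps: 14c + 13·44 = 1720.
14c = 1720 − 572 = 1148, so c = 82 px.
Span of 11: 11·82 + 10·44 = 902 + 440 = 1342 px.
2d + 1·8 = 1342 → 2d = 1334 → d = 667 px.

667 px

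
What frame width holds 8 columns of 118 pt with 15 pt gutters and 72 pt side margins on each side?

Adding margins, columns and gutters: 144 + 944 + 105 = 1193 pt.

1193 pt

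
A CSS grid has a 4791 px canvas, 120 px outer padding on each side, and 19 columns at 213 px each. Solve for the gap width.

Inside the margins: 4791 − 240 = 4551 px.
Columns use 4047 px, leaving 504 px across 18 gaps = 28 px each.

28 px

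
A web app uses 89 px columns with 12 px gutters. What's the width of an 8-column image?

796 px

8 columns plus 7 gutters: 712 + 84 = 796 px.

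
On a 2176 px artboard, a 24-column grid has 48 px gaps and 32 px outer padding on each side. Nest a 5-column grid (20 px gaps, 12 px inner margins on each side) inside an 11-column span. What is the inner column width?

167.6 px

Subtract both margins: 2176 − 2·32 = 2112 px.
24 columns + 23 gaps: 24c + 23·48 = 2112.
24c = 2112 − 1104 = 1008, so c = 42 px.
Span of 11: 11·42 + 10·48 = 462 + 480 = 942 px.
Inner content = 942 − 2·12 = 918 px.
5 columns + 4 gaps: 5d + 4·20 = 918.
5d = 918 − 80 = 838, so d = 167.6 px.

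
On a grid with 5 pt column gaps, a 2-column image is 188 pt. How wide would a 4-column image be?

381 pt

2 columns + 1 column gap: 2c + 1·5 = 188.
2c = 188 − 5 = 183, so c = 91.5 pt.
Span of 4: 4·91.5 + 3·5 = 366 + 15 = 381 pt.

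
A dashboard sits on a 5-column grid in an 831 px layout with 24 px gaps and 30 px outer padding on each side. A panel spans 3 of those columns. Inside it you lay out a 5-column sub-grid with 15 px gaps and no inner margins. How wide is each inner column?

78.6 px

Inside the margins: 831 − 60 = 771 px.
Subtracting 4 gaps of 24 leaves 675 for 5 columns, so c = 135 px.
3-column span = 3·135 + 2·24 = 453 px.
5 columns + 4 gaps: 5d + 4·15 = 453.
5d = 453 − 60 = 393, so d = 78.6 px.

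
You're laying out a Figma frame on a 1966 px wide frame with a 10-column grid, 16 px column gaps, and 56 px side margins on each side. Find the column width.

Inside the margins: 1966 − 112 = 1854 px.
10c + 9·16 = 1854 → 10c = 1710 → c = 171 px.

171 px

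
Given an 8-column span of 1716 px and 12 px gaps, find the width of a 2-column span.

1716 − 7·12 = 1632; ÷8 gives c = 204 px.
2 columns plus 1 gap: 408 + 12 = 420 px.

420 px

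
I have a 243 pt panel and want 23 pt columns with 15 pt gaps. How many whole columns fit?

6 columns

Each extra column adds 23 + 15 = 38 pt.
(243 + 15) / 38 = 6.79, so 6 columns fit.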